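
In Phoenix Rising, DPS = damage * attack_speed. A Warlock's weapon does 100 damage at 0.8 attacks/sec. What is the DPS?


DPS = damage * attack_speed
= 100 * 0.8
= 80.0

80.0 DPS


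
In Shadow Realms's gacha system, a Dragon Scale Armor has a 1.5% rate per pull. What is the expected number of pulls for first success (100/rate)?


Expected pulls for a geometric distribution = 1/p = 100 / rate%
= 100 / 1.5
= 66.67

66.67 pulls


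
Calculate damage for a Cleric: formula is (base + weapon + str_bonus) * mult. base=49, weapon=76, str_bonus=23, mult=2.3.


Sum base + weapon + str = 49 + 76 + 23 = 148
Multiply by 2.3:
148 * 2.3 = 340.4

340.4 damage


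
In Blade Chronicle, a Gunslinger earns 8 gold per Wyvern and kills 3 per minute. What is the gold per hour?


Gold per minute = 8 * 3 = 24
Gold per hour = 24 * 60 = 1440

1440 gold/hour


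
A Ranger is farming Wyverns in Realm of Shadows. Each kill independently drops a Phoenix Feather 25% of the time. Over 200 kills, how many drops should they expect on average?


Expected drops = kills * (drop_rate / 100)
= 200 * (25 / 100)
= 200 * 0.25
= 50.0

50.0 drops


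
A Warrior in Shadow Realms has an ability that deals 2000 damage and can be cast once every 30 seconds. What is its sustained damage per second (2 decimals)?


DPS = damage / cooldown
= 2000 / 30
= 66.67

66.67 DPS


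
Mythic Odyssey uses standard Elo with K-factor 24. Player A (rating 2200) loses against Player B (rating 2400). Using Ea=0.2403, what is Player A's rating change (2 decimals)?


Elo update: delta = K * (S - Ea), where S = 0 (loses)
S - Ea = 0 - 0.2403 = -0.2403
Rating change = 24 * -0.2403
= -5.77

-5.77 rating points


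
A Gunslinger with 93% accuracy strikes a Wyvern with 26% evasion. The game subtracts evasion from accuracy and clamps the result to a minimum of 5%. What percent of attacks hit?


accuracy - evasion = 93 - 26 = 67
Apply floor: max(67, 5) = 67
Hit chance = 67%

67%


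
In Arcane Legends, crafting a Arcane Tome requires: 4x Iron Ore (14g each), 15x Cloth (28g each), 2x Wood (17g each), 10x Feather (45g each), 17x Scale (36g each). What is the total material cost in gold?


Cost breakdown:
  Iron Ore: 4 * 14 = 56
  Cloth: 15 * 28 = 420
  Wood: 2 * 17 = 34
  Feather: 10 * 45 = 450
  Scale: 17 * 36 = 612
Total = 56 + 420 + 34 + 450 + 612 = 1572

1572 gold


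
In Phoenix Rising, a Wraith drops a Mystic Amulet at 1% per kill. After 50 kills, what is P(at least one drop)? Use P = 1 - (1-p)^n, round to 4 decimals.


P(at least one) = 1 - P(none) = 1 - (1-p)^n
p = 1/100 = 0.01
1 - p = 0.99
(1 - p)^50 = 0.99^50 = 0.605006
P(at least one) = 1 - 0.605006 = 0.3950

0.3950


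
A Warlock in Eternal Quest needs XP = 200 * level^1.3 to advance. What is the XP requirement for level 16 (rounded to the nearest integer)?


XP = 200 * level^1.3
Substitute level = 16:
XP = 200 * 16^1.3
= 200 * 36.7583
= 7352

7352 XP


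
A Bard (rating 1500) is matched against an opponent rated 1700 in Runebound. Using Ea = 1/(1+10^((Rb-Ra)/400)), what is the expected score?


Elo expected score: Ea = 1/(1 + 10^((Rb-Ra)/400))
Rb - Ra = 1700 - 1500 = 200
(Rb-Ra)/400 = 200/400 = 0.5
10^0.5 = 3.162278
Ea = 1/(1 + 3.162278) = 1/4.162278 = 0.2403

0.2403


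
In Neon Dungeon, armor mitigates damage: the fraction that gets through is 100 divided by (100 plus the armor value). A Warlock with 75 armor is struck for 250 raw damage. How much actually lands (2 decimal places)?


actual = 250 * 100 / (100 + 75)
= 250 * 100 / 175
= 25000 / 175
= 142.86

142.86 damage


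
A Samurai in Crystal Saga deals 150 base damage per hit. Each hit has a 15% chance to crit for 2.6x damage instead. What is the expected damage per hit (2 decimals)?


E[dmg] = base * (1 + crit_chance * (crit_mult - 1))
cc as decimal = 15/100 = 0.15
cm - 1 = 2.6 - 1 = 1.6
Bonus factor = 0.15 * 1.6 = 0.24
Total multiplier = 1 + 0.24 = 1.24
Expected damage = 150 * 1.24 = 186.00

186.00 damage


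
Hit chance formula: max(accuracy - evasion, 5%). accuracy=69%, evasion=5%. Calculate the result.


accuracy - evasion = 69 - 5 = 64
Apply floor: max(64, 5) = 64
Hit chance = 64%

64%


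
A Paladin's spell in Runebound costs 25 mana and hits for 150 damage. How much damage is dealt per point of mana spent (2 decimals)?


Efficiency = damage / mana
= 150 / 25
= 6.00

6.00 dmg/mana


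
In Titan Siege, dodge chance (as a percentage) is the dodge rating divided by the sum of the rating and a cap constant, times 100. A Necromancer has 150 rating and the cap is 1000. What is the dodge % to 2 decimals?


dodge% = 150 / (150 + 1000) * 100
= 150 / 1150 * 100
= 0.130435 * 100
= 13.04%

13.04%


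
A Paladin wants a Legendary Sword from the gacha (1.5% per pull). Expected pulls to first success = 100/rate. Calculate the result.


Expected pulls for a geometric distribution = 1/p = 100 / rate%
= 100 / 1.5
= 66.67

66.67 pulls


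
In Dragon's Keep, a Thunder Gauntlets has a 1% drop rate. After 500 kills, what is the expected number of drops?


Expected drops = kills * (drop_rate / 100)
= 500 * (1 / 100)
= 500 * 0.01
= 5.0

5.0 drops


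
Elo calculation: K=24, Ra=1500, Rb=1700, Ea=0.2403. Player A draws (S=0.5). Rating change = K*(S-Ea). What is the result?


Elo update: delta = K * (S - Ea), where S = 0.5 (draws)
S - Ea = 0.5 - 0.2403 = 0.2597
Rating change = 24 * 0.2597
= 6.23

6.23 rating points


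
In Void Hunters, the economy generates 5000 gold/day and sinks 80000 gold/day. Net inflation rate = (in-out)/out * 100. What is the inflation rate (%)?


Net gold = 5000 - 80000 = -75000
Inflation rate = net / sunk * 100 = -75000 / 80000 * 100
= -0.9375 * 100
= -93.75%

-93.75%


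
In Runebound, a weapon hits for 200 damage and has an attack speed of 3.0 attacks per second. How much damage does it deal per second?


DPS = damage * attack_speed
= 200 * 3.0
= 600.0

600.0 DPS


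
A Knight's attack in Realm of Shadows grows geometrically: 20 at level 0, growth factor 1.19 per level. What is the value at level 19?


value = base * growth^level
= 20 * 1.19^19
= 20 * 27.251616
= 545.03

545.03 attack


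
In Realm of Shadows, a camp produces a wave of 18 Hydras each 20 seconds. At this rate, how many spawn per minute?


Spawns per minute = count * (60 / interval)
= 18 * (60 / 20)
= 18 * 3.0
= 54.0

54.0 per minute


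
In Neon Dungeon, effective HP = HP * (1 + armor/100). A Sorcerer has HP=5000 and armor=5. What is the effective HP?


EHP = 5000 * (1 + 5/100)
= 5000 * (1 + 0.05)
= 5000 * 1.05
= 5250.0

5250.0 EHP


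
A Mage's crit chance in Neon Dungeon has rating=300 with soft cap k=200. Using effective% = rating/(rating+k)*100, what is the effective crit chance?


effective% = rating / (rating + k) * 100
= 300 / (300 + 200) * 100
= 300 / 500 * 100
= 0.6 * 100
= 60.00%

60.00%


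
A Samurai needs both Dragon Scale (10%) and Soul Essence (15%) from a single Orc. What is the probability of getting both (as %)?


For independent events, P(both) = P(A) * P(B)
= 10% * 15%
= 150 / 100 %
= 1.5%

1.5%


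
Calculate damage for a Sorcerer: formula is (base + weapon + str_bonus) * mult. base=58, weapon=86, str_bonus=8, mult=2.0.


Sum base + weapon + str = 58 + 86 + 8 = 152
Multiply by 2.0:
152 * 2.0 = 304.0

304.0 damage


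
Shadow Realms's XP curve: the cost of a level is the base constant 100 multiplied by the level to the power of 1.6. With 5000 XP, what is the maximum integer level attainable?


XP = 100 * level^1.6, so level = (XP / 100)^(1/1.6)
= (5000 / 100)^(1/1.6)
= 50.0^0.625
= 11.5307
Floor: level = 11

level 11


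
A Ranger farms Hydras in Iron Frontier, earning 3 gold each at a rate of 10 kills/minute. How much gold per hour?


Gold per minute = 3 * 10 = 30
Gold per hour = 30 * 60 = 1800

1800 gold/hour


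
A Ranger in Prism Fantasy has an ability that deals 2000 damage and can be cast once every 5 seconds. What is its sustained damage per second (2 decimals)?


DPS = damage / cooldown
= 2000 / 5
= 400.00

400.00 DPS


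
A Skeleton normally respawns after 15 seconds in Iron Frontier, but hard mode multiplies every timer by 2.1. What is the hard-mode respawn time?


Respawn time = base * multiplier
= 15 * 2.1
= 31.5 seconds

31.5 seconds


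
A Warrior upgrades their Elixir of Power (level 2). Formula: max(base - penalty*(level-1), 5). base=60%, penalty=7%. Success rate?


raw_rate = 60 - 7 * (2 - 1)
= 60 - 7 * 1
= 60 - 7
= 53
Apply floor: max(53, 5) = 53%

53%


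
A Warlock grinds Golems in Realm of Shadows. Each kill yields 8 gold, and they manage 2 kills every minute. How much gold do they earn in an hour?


Gold per minute = 8 * 2 = 16
Gold per hour = 16 * 60 = 960

960 gold/hour


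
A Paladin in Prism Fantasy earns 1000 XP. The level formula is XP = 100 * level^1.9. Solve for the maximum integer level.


XP = 100 * level^1.9, so level = (XP / 100)^(1/1.9)
= (1000 / 100)^(1/1.9)
= 10.0^0.5263
= 3.3598
Floor: level = 3

level 3


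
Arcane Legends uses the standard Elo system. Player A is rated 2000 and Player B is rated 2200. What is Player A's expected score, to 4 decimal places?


Elo expected score: Ea = 1/(1 + 10^((Rb-Ra)/400))
Rb - Ra = 2200 - 2000 = 200
(Rb-Ra)/400 = 200/400 = 0.5
10^0.5 = 3.162278
Ea = 1/(1 + 3.162278) = 1/4.162278 = 0.2403

0.2403


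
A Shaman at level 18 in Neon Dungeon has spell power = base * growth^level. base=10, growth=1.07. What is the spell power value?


value = base * growth^level
= 10 * 1.07^18
= 10 * 3.379932
= 33.80

33.80 spell power


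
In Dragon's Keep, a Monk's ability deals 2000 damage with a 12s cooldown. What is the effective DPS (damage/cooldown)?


DPS = damage / cooldown
= 2000 / 12
= 166.67

166.67 DPS


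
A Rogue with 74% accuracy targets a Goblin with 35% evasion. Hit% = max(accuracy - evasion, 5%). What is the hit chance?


accuracy - evasion = 74 - 35 = 39
Apply floor: max(39, 5) = 39
Hit chance = 39%

39%


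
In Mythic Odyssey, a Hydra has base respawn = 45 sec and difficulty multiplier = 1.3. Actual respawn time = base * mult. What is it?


Respawn time = base * multiplier
= 45 * 1.3
= 58.5 seconds

58.5 seconds


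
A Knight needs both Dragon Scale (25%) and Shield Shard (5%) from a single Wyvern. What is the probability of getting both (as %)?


For independent events, P(both) = P(A) * P(B)
= 25% * 5%
= 125 / 100 %
= 1.25%

1.25%


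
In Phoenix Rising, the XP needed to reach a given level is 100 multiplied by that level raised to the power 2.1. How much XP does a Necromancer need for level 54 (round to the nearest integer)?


XP = 100 * level^2.1
Substitute level = 54:
XP = 100 * 54^2.1
= 100 * 4345.3713
= 434537

434537 XP


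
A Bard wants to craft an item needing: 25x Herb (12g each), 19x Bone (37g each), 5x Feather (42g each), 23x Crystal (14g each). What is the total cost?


Cost breakdown:
  Herb: 25 * 12 = 300
  Bone: 19 * 37 = 703
  Feather: 5 * 42 = 210
  Crystal: 23 * 14 = 322
Total = 300 + 703 + 210 + 322 = 1535

1535 gold


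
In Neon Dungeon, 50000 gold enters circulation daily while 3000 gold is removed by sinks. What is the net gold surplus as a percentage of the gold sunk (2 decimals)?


Net gold = 50000 - 3000 = 47000
Inflation rate = net / sunk * 100 = 47000 / 3000 * 100
= 15.666667 * 100
= 1566.67%

1566.67%


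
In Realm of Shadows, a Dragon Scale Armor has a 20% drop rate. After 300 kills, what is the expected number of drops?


Expected drops = kills * (drop_rate / 100)
= 300 * (20 / 100)
= 300 * 0.2
= 60.0

60.0 drops


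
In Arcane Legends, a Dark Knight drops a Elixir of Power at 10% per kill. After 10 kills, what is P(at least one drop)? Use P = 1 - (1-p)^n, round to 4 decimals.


P(at least one) = 1 - P(none) = 1 - (1-p)^n
p = 10/100 = 0.1
1 - p = 0.9
(1 - p)^10 = 0.9^10 = 0.348678
P(at least one) = 1 - 0.348678 = 0.6513

0.6513


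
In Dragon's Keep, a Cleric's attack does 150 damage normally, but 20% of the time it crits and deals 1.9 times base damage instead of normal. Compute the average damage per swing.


E[dmg] = base * (1 + crit_chance * (crit_mult - 1))
cc as decimal = 20/100 = 0.2
cm - 1 = 1.9 - 1 = 0.9
Bonus factor = 0.2 * 0.9 = 0.18
Total multiplier = 1 + 0.18 = 1.18
Expected damage = 150 * 1.18 = 177.00

177.00 damage


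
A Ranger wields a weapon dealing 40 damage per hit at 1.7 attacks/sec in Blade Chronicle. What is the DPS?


DPS = damage * attack_speed
= 40 * 1.7
= 68.0

68.0 DPS


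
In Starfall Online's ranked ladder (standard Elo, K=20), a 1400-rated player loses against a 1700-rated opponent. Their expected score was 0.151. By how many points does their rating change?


Elo update: delta = K * (S - Ea), where S = 0 (loses)
S - Ea = 0 - 0.151 = -0.151
Rating change = 20 * -0.151
= -3.02

-3.02 rating points


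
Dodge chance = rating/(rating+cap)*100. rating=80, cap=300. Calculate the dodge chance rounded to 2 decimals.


dodge% = 80 / (80 + 300) * 100
= 80 / 380 * 100
= 0.210526 * 100
= 21.05%

21.05%


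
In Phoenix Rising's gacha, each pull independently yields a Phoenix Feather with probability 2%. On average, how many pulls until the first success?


Expected pulls for a geometric distribution = 1/p = 100 / rate%
= 100 / 2
= 50.0

50.0 pulls


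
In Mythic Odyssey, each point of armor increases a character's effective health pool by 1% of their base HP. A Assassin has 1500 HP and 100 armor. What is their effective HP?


EHP = 1500 * (1 + 100/100)
= 1500 * (1 + 1.0)
= 1500 * 2.0
= 3000.0

3000.0 EHP


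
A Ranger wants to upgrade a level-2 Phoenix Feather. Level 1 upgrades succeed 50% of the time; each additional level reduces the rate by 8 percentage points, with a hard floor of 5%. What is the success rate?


raw_rate = 50 - 8 * (2 - 1)
= 50 - 8 * 1
= 50 - 8
= 42
Apply floor: max(42, 5) = 42%

42%


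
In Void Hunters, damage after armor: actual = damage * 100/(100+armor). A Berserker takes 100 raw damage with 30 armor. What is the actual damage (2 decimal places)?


actual = 100 * 100 / (100 + 30)
= 100 * 100 / 130
= 10000 / 130
= 76.92

76.92 damage


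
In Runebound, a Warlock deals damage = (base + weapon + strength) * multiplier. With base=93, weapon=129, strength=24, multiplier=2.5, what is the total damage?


Sum base + weapon + str = 93 + 129 + 24 = 246
Multiply by 2.5:
246 * 2.5 = 615.0

615.0 damage


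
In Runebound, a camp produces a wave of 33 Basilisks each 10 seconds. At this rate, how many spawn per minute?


Spawns per minute = count * (60 / interval)
= 33 * (60 / 10)
= 33 * 6.0
= 198.0

198.0 per minute


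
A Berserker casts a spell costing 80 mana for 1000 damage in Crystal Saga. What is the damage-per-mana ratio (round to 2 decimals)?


Efficiency = damage / mana
= 1000 / 80
= 12.50

12.50 dmg/mana


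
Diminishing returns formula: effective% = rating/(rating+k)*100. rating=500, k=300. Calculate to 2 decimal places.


effective% = rating / (rating + k) * 100
= 500 / (500 + 300) * 100
= 500 / 800 * 100
= 0.625 * 100
= 62.50%

62.50%


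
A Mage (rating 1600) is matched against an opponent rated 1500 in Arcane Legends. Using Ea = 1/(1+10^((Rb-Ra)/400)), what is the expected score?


Elo expected score: Ea = 1/(1 + 10^((Rb-Ra)/400))
Rb - Ra = 1500 - 1600 = -100
(Rb-Ra)/400 = -100/400 = -0.25
10^-0.25 = 0.562341
Ea = 1/(1 + 0.562341) = 1/1.562341 = 0.6401

0.6401


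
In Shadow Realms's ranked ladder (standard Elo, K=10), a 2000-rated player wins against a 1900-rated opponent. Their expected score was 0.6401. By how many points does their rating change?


Elo update: delta = K * (S - Ea), where S = 1 (wins)
S - Ea = 1 - 0.6401 = 0.3599
Rating change = 10 * 0.3599
= 3.60

3.60 rating points


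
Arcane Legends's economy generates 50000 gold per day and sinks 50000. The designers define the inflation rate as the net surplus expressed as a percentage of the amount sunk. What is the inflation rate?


Net gold = 50000 - 50000 = 0
Inflation rate = net / sunk * 100 = 0 / 50000 * 100
= 0.0 * 100
= 0.00%

0.00%


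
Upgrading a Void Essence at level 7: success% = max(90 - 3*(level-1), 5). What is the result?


raw_rate = 90 - 3 * (7 - 1)
= 90 - 3 * 6
= 90 - 18
= 72
Apply floor: max(72, 5) = 72%

72%


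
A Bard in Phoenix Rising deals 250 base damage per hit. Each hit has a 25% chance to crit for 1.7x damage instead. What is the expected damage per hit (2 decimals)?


E[dmg] = base * (1 + crit_chance * (crit_mult - 1))
cc as decimal = 25/100 = 0.25
cm - 1 = 1.7 - 1 = 0.7
Bonus factor = 0.25 * 0.7 = 0.175
Total multiplier = 1 + 0.175 = 1.175
Expected damage = 250 * 1.175 = 293.75

293.75 damage


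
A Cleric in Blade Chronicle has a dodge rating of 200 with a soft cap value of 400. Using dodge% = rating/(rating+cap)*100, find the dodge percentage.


dodge% = 200 / (200 + 400) * 100
= 200 / 600 * 100
= 0.333333 * 100
= 33.33%

33.33%


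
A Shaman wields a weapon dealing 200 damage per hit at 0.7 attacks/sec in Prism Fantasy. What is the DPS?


DPS = damage * attack_speed
= 200 * 0.7
= 140.0

140.0 DPS


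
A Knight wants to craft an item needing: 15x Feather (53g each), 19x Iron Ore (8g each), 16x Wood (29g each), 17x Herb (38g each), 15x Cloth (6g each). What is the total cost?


Cost breakdown:
  Feather: 15 * 53 = 795
  Iron Ore: 19 * 8 = 152
  Wood: 16 * 29 = 464
  Herb: 17 * 38 = 646
  Cloth: 15 * 6 = 90
Total = 795 + 152 + 464 + 646 + 90 = 2147

2147 gold


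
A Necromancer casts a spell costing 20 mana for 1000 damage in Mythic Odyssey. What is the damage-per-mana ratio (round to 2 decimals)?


Efficiency = damage / mana
= 1000 / 20
= 50.00

50.00 dmg/mana


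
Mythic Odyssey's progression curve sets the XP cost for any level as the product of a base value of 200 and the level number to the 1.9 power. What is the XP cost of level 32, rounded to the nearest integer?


XP = 200 * level^1.9
Substitute level = 32:
XP = 200 * 32^1.9
= 200 * 724.0773
= 144815

144815 XP


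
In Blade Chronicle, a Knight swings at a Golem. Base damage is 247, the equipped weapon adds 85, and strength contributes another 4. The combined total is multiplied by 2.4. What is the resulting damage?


Sum base + weapon + str = 247 + 85 + 4 = 336
Multiply by 2.4:
336 * 2.4 = 806.4

806.4 damage


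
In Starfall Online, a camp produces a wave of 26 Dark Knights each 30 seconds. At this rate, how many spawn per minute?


Spawns per minute = count * (60 / interval)
= 26 * (60 / 30)
= 26 * 2.0
= 52.0

52.0 per minute


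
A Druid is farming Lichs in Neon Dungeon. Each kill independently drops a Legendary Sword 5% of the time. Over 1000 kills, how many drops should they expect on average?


Expected drops = kills * (drop_rate / 100)
= 1000 * (5 / 100)
= 1000 * 0.05
= 50.0

50.0 drops


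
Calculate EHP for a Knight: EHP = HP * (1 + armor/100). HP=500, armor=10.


EHP = 500 * (1 + 10/100)
= 500 * (1 + 0.1)
= 500 * 1.1
= 550.0

550.0 EHP


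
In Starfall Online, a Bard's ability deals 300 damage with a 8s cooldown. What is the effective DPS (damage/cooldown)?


DPS = damage / cooldown
= 300 / 8
= 37.50

37.50 DPS


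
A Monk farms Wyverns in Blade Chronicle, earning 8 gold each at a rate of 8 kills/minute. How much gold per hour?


Gold per minute = 8 * 8 = 64
Gold per hour = 64 * 60 = 3840

3840 gold/hour


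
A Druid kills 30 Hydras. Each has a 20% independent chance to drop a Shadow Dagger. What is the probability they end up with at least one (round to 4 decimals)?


P(at least one) = 1 - P(none) = 1 - (1-p)^n
p = 20/100 = 0.2
1 - p = 0.8
(1 - p)^30 = 0.8^30 = 0.001238
P(at least one) = 1 - 0.001238 = 0.9988

0.9988


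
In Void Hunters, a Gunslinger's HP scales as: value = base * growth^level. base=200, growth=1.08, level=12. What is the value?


value = base * growth^level
= 200 * 1.08^12
= 200 * 2.51817
= 503.63

503.63 HP


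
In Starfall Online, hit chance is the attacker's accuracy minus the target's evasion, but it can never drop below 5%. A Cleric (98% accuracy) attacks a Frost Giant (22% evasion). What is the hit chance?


accuracy - evasion = 98 - 22 = 76
Apply floor: max(76, 5) = 76
Hit chance = 76%

76%


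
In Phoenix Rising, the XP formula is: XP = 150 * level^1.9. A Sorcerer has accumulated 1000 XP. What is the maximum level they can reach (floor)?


XP = 150 * level^1.9, so level = (XP / 150)^(1/1.9)
= (1000 / 150)^(1/1.9)
= 6.6667^0.5263
= 2.7142
Floor: level = 2

level 2


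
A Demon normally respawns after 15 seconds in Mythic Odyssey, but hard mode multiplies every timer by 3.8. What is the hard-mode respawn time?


Respawn time = base * multiplier
= 15 * 3.8
= 57.0 seconds

57.0 seconds


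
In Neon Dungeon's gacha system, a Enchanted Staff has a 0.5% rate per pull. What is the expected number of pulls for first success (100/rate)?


Expected pulls for a geometric distribution = 1/p = 100 / rate%
= 100 / 0.5
= 200.0

200.0 pulls


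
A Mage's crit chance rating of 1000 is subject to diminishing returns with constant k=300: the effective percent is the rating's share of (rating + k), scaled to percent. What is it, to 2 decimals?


effective% = rating / (rating + k) * 100
= 1000 / (1000 + 300) * 100
= 1000 / 1300 * 100
= 0.769231 * 100
= 76.92%

76.92%


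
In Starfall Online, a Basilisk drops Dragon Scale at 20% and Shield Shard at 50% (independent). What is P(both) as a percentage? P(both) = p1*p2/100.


For independent events, P(both) = P(A) * P(B)
= 20% * 50%
= 1000 / 100 %
= 10.0%

10.0%


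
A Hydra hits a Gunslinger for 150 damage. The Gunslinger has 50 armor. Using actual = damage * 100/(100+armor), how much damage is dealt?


actual = 150 * 100 / (100 + 50)
= 150 * 100 / 150
= 15000 / 150
= 100.00

100.00 damage


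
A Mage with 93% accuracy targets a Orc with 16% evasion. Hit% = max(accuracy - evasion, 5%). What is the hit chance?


accuracy - evasion = 93 - 16 = 77
Apply floor: max(77, 5) = 77
Hit chance = 77%

77%


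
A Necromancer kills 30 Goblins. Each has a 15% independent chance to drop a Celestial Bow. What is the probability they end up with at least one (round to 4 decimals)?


P(at least one) = 1 - P(none) = 1 - (1-p)^n
p = 15/100 = 0.15
1 - p = 0.85
(1 - p)^30 = 0.85^30 = 0.007631
P(at least one) = 1 - 0.007631 = 0.9924

0.9924


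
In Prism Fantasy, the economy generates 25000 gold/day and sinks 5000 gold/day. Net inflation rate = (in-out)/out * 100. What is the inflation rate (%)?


Net gold = 25000 - 5000 = 20000
Inflation rate = net / sunk * 100 = 20000 / 5000 * 100
= 4.0 * 100
= 400.00%

400.00%


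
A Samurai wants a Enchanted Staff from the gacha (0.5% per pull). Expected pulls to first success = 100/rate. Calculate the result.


Expected pulls for a geometric distribution = 1/p = 100 / rate%
= 100 / 0.5
= 200.0

200.0 pulls


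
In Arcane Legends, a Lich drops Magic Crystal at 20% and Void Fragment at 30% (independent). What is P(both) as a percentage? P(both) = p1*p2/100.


For independent events, P(both) = P(A) * P(B)
= 20% * 30%
= 600 / 100 %
= 6.0%

6.0%


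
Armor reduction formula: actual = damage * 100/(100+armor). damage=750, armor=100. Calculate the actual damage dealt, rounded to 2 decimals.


actual = 750 * 100 / (100 + 100)
= 750 * 100 / 200
= 75000 / 200
= 375.00

375.00 damage


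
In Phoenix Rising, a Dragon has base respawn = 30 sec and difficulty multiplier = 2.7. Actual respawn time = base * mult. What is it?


Respawn time = base * multiplier
= 30 * 2.7
= 81.0 seconds

81.0 seconds


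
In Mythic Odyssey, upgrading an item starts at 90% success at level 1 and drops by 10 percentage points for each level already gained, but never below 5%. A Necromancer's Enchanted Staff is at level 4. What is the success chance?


raw_rate = 90 - 10 * (4 - 1)
= 90 - 10 * 3
= 90 - 30
= 60
Apply floor: max(60, 5) = 60%

60%


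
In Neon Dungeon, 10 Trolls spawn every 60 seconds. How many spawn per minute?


Spawns per minute = count * (60 / interval)
= 10 * (60 / 60)
= 10 * 1.0
= 10.0

10.0 per minute


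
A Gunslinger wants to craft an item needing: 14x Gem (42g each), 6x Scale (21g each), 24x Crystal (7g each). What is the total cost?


Cost breakdown:
  Gem: 14 * 42 = 588
  Scale: 6 * 21 = 126
  Crystal: 24 * 7 = 168
Total = 588 + 126 + 168 = 882

882 gold


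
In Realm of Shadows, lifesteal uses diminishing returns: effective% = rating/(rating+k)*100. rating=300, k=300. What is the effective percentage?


effective% = rating / (rating + k) * 100
= 300 / (300 + 300) * 100
= 300 / 600 * 100
= 0.5 * 100
= 50.00%

50.00%


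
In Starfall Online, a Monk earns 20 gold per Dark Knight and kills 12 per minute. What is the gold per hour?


Gold per minute = 20 * 12 = 240
Gold per hour = 240 * 60 = 14400

14400 gold/hour


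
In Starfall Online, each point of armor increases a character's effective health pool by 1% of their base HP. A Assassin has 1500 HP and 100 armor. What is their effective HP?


EHP = 1500 * (1 + 100/100)
= 1500 * (1 + 1.0)
= 1500 * 2.0
= 3000.0

3000.0 EHP


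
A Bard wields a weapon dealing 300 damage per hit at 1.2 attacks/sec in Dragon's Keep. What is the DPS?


DPS = damage * attack_speed
= 300 * 1.2
= 360.0

360.0 DPS


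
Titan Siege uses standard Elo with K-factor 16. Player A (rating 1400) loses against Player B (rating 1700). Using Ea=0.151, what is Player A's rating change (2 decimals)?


Elo update: delta = K * (S - Ea), where S = 0 (loses)
S - Ea = 0 - 0.151 = -0.151
Rating change = 16 * -0.151
= -2.42

-2.42 rating points


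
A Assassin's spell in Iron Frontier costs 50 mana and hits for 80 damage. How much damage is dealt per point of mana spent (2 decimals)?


Efficiency = damage / mana
= 80 / 50
= 1.60

1.60 dmg/mana


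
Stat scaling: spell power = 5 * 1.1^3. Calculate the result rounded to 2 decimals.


value = base * growth^level
= 5 * 1.1^3
= 5 * 1.331
= 6.66

6.66 spell power


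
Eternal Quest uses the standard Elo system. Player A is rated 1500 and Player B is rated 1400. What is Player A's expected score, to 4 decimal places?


Elo expected score: Ea = 1/(1 + 10^((Rb-Ra)/400))
Rb - Ra = 1400 - 1500 = -100
(Rb-Ra)/400 = -100/400 = -0.25
10^-0.25 = 0.562341
Ea = 1/(1 + 0.562341) = 1/1.562341 = 0.6401

0.6401


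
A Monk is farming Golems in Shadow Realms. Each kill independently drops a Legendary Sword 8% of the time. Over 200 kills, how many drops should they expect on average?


Expected drops = kills * (drop_rate / 100)
= 200 * (8 / 100)
= 200 * 0.08
= 16.0

16.0 drops


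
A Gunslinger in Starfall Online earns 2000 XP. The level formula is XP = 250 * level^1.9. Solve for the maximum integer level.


XP = 250 * level^1.9, so level = (XP / 250)^(1/1.9)
= (2000 / 250)^(1/1.9)
= 8.0^0.5263
= 2.9875
Floor: level = 2

level 2


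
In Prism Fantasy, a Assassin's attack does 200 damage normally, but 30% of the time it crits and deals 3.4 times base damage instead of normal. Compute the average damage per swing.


E[dmg] = base * (1 + crit_chance * (crit_mult - 1))
cc as decimal = 30/100 = 0.3
cm - 1 = 3.4 - 1 = 2.4
Bonus factor = 0.3 * 2.4 = 0.72
Total multiplier = 1 + 0.72 = 1.72
Expected damage = 200 * 1.72 = 344.00

344.00 damage


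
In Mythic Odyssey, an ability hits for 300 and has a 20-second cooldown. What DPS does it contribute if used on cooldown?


DPS = damage / cooldown
= 300 / 20
= 15.00

15.00 DPS


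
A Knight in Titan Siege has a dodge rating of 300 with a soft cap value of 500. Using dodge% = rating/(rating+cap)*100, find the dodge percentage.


dodge% = 300 / (300 + 500) * 100
= 300 / 800 * 100
= 0.375 * 100
= 37.50%

37.50%


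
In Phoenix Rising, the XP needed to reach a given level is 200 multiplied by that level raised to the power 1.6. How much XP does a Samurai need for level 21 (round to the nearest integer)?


XP = 200 * level^1.6
Substitute level = 21:
XP = 200 * 21^1.6
= 200 * 130.4821
= 26096

26096 XP


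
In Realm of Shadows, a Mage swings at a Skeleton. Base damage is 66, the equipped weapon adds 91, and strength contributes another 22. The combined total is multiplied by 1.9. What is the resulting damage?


Sum base + weapon + str = 66 + 91 + 22 = 179
Multiply by 1.9:
179 * 1.9 = 340.1

340.1 damage


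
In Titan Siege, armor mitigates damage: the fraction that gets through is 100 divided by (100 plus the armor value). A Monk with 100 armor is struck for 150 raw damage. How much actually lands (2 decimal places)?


actual = 150 * 100 / (100 + 100)
= 150 * 100 / 200
= 15000 / 200
= 75.00

75.00 damage


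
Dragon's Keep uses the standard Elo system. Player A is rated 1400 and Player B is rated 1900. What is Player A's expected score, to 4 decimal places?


Elo expected score: Ea = 1/(1 + 10^((Rb-Ra)/400))
Rb - Ra = 1900 - 1400 = 500
(Rb-Ra)/400 = 500/400 = 1.25
10^1.25 = 17.782794
Ea = 1/(1 + 17.782794) = 1/18.782794 = 0.0532

0.0532


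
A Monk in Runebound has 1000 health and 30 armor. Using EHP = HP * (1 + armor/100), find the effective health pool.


EHP = 1000 * (1 + 30/100)
= 1000 * (1 + 0.3)
= 1000 * 1.3
= 1300.0

1300.0 EHP


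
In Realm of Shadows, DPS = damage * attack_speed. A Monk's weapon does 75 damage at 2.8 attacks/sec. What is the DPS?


DPS = damage * attack_speed
= 75 * 2.8
= 210.0

210.0 DPS


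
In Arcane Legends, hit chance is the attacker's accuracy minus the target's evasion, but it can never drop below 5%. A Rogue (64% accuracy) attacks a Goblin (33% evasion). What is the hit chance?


accuracy - evasion = 64 - 33 = 31
Apply floor: max(31, 5) = 31
Hit chance = 31%

31%


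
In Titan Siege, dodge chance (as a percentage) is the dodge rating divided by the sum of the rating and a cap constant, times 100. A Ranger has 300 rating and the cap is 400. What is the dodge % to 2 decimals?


dodge% = 300 / (300 + 400) * 100
= 300 / 700 * 100
= 0.428571 * 100
= 42.86%

42.86%


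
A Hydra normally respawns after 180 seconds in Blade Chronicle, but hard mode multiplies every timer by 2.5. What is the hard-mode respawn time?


Respawn time = base * multiplier
= 180 * 2.5
= 450.0 seconds

450.0 seconds


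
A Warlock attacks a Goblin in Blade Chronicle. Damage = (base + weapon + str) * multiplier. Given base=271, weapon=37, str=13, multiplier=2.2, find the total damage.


Sum base + weapon + str = 271 + 37 + 13 = 321
Multiply by 2.2:
321 * 2.2 = 706.2

706.2 damage


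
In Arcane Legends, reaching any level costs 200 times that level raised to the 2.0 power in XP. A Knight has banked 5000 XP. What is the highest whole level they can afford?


XP = 200 * level^2.0, so level = (XP / 200)^(1/2.0)
= (5000 / 200)^(1/2.0)
= 25.0^0.5
= 5.0
Floor: level = 5

level 5


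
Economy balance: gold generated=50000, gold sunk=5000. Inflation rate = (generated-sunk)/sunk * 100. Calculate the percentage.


Net gold = 50000 - 5000 = 45000
Inflation rate = net / sunk * 100 = 45000 / 5000 * 100
= 9.0 * 100
= 900.00%

900.00%


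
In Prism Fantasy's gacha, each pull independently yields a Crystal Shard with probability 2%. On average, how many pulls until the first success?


Expected pulls for a geometric distribution = 1/p = 100 / rate%
= 100 / 2
= 50.0

50.0 pulls


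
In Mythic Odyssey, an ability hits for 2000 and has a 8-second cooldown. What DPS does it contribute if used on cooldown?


DPS = damage / cooldown
= 2000 / 8
= 250.00

250.00 DPS


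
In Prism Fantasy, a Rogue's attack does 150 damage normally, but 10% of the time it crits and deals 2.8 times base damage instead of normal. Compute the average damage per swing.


E[dmg] = base * (1 + crit_chance * (crit_mult - 1))
cc as decimal = 10/100 = 0.1
cm - 1 = 2.8 - 1 = 1.8
Bonus factor = 0.1 * 1.8 = 0.18
Total multiplier = 1 + 0.18 = 1.18
Expected damage = 150 * 1.18 = 177.00

177.00 damage


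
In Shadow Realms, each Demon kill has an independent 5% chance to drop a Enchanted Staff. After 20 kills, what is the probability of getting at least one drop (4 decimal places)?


P(at least one) = 1 - P(none) = 1 - (1-p)^n
p = 5/100 = 0.05
1 - p = 0.95
(1 - p)^20 = 0.95^20 = 0.358486
P(at least one) = 1 - 0.358486 = 0.6415

0.6415


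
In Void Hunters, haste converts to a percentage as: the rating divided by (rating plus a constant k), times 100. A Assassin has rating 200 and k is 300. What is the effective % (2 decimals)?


effective% = rating / (rating + k) * 100
= 200 / (200 + 300) * 100
= 200 / 500 * 100
= 0.4 * 100
= 40.00%

40.00%


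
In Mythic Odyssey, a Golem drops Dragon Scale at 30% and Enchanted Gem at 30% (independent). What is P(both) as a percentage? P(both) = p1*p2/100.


For independent events, P(both) = P(A) * P(B)
= 30% * 30%
= 900 / 100 %
= 9.0%

9.0%


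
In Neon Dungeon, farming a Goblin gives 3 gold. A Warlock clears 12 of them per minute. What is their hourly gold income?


Gold per minute = 3 * 12 = 36
Gold per hour = 36 * 60 = 2160

2160 gold/hour


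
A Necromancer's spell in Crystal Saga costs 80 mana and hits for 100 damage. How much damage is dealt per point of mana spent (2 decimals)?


Efficiency = damage / mana
= 100 / 80
= 1.25

1.25 dmg/mana


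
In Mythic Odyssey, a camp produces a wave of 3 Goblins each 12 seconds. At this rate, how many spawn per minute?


Spawns per minute = count * (60 / interval)
= 3 * (60 / 12)
= 3 * 5.0
= 15.0

15.0 per minute


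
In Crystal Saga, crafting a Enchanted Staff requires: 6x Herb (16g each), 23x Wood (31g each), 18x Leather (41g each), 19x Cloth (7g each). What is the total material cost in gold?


Cost breakdown:
  Herb: 6 * 16 = 96
  Wood: 23 * 31 = 713
  Leather: 18 * 41 = 738
  Cloth: 19 * 7 = 133
Total = 96 + 713 + 738 + 133 = 1680

1680 gold


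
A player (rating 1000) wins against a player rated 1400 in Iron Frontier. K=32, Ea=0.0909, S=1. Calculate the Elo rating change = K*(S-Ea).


Elo update: delta = K * (S - Ea), where S = 1 (wins)
S - Ea = 1 - 0.0909 = 0.9091
Rating change = 32 * 0.9091
= 29.09

29.09 rating points


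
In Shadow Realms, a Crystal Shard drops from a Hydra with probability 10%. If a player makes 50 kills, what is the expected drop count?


Expected drops = kills * (drop_rate / 100)
= 50 * (10 / 100)
= 50 * 0.1
= 5.0

5.0 drops


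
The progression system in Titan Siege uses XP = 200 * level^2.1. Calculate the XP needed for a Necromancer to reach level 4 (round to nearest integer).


XP = 200 * level^2.1
Substitute level = 4:
XP = 200 * 4^2.1
= 200 * 18.3792
= 3676

3676 XP


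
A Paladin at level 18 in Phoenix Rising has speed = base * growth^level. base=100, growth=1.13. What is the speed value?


value = base * growth^level
= 100 * 1.13^18
= 100 * 9.024268
= 902.43

902.43 speed


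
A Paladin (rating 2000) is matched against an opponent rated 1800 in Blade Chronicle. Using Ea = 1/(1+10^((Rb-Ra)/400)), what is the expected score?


Elo expected score: Ea = 1/(1 + 10^((Rb-Ra)/400))
Rb - Ra = 1800 - 2000 = -200
(Rb-Ra)/400 = -200/400 = -0.5
10^-0.5 = 0.316228
Ea = 1/(1 + 0.316228) = 1/1.316228 = 0.7597

0.7597


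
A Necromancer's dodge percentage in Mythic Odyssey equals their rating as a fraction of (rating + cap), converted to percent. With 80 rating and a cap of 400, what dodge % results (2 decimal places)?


dodge% = 80 / (80 + 400) * 100
= 80 / 480 * 100
= 0.166667 * 100
= 16.67%

16.67%


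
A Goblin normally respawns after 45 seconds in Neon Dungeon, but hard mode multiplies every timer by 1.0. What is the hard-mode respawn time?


Respawn time = base * multiplier
= 45 * 1.0
= 45.0 seconds

45.0 seconds


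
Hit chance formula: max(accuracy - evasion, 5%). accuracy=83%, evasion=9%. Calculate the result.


accuracy - evasion = 83 - 9 = 74
Apply floor: max(74, 5) = 74
Hit chance = 74%

74%


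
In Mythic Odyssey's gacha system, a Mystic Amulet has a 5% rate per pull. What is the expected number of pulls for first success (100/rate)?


Expected pulls for a geometric distribution = 1/p = 100 / rate%
= 100 / 5
= 20.0

20.0 pulls


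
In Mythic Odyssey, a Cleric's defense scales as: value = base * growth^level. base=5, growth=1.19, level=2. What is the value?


value = base * growth^level
= 5 * 1.19^2
= 5 * 1.4161
= 7.08

7.08 defense


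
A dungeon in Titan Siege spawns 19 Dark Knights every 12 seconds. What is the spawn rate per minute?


Spawns per minute = count * (60 / interval)
= 19 * (60 / 12)
= 19 * 5.0
= 95.0

95.0 per minute


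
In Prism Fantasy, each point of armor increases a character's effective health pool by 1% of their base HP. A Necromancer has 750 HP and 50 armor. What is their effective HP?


EHP = 750 * (1 + 50/100)
= 750 * (1 + 0.5)
= 750 * 1.5
= 1125.0

1125.0 EHP


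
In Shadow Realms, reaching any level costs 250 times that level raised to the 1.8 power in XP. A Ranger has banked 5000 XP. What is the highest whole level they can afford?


XP = 250 * level^1.8, so level = (XP / 250)^(1/1.8)
= (5000 / 250)^(1/1.8)
= 20.0^0.5556
= 5.282
Floor: level = 5

level 5


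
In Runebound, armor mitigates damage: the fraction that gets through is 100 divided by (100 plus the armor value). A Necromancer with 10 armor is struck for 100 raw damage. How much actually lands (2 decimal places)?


actual = 100 * 100 / (100 + 10)
= 100 * 100 / 110
= 10000 / 110
= 90.91

90.91 damage


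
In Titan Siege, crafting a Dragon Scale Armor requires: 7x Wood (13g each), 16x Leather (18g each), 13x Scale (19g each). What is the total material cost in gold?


Cost breakdown:
  Wood: 7 * 13 = 91
  Leather: 16 * 18 = 288
  Scale: 13 * 19 = 247
Total = 91 + 288 + 247 = 626

626 gold


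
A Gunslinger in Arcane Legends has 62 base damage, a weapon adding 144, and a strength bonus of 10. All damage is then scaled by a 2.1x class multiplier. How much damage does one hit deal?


Sum base + weapon + str = 62 + 144 + 10 = 216
Multiply by 2.1:
216 * 2.1 = 453.6

453.6 damage


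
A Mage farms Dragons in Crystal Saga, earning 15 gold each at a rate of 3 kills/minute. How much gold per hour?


Gold per minute = 15 * 3 = 45
Gold per hour = 45 * 60 = 2700

2700 gold/hour


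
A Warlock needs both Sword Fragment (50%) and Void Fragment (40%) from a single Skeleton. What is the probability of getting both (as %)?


For independent events, P(both) = P(A) * P(B)
= 50% * 40%
= 2000 / 100 %
= 20.0%

20.0%


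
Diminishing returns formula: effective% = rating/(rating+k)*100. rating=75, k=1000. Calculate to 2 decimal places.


effective% = rating / (rating + k) * 100
= 75 / (75 + 1000) * 100
= 75 / 1075 * 100
= 0.069767 * 100
= 6.98%

6.98%


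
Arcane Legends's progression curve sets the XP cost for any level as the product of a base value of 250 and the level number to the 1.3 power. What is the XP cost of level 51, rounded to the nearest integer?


XP = 250 * level^1.3
Substitute level = 51:
XP = 250 * 51^1.3
= 250 * 165.898
= 41475

41475 XP


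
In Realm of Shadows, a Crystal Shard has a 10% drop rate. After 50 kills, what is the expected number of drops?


Expected drops = kills * (drop_rate / 100)
= 50 * (10 / 100)
= 50 * 0.1
= 5.0

5.0 drops


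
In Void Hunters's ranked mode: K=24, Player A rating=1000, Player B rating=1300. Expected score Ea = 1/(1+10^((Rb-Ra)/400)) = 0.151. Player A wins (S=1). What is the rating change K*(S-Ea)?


Elo update: delta = K * (S - Ea), where S = 1 (wins)
S - Ea = 1 - 0.151 = 0.849
Rating change = 24 * 0.849
= 20.38

20.38 rating points


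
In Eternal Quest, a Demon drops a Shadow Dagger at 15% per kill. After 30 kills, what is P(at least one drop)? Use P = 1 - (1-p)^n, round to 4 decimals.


P(at least one) = 1 - P(none) = 1 - (1-p)^n
p = 15/100 = 0.15
1 - p = 0.85
(1 - p)^30 = 0.85^30 = 0.007631
P(at least one) = 1 - 0.007631 = 0.9924

0.9924
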